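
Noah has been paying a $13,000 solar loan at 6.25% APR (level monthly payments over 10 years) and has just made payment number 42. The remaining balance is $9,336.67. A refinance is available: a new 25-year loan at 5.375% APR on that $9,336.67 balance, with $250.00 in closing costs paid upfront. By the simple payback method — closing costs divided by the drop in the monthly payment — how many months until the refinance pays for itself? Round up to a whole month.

3 months

Current payment = 13,000 × 6.25%/12 / (1 − (1+0.0052083)^−120) = $145.96.
Refinanced payment = 9,336.67 × 0.0044792 / (1 − (1+0.0044792)^−300) = $56.64.
Monthly savings = $145.96 − $56.64 = $89.32.
Break-even = $250.00 / $89.32 = 2.80 → 3 months.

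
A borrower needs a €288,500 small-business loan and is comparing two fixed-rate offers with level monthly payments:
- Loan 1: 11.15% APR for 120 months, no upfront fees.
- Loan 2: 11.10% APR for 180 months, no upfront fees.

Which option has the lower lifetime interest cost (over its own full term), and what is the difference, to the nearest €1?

Loan 1 by €113,665

Loan 1: monthly rate = 11.15%/12 = 0.0092917; payment = 288,500 × 0.0092917 / (1 − (1+0.0092917)^−120) = €3,998.62.
Total interest on Loan 1 = 120 × €3,998.62 − €288,500 = €191,334.40.
Loan 2: at 11.10% the monthly rate is 0.0092500, so the payment is 288,500 × 0.0092500 / (1 − 1.0092500^−180) = €3,297.22.
Total interest on Loan 2 = 180 × €3,297.22 − €288,500 = €304,999.60.
Loan 1 is lower by €113,665.20.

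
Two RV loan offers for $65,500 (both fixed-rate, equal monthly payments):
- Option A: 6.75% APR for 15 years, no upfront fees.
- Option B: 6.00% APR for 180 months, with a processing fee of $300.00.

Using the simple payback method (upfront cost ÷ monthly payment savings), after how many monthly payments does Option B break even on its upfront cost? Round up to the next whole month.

Option A: monthly rate = 6.75%/12 = 0.0056250; payment = 65,500 × 0.0056250 / (1 − (1+0.0056250)^−180) = $579.62.
Option B: monthly rate = 6%/12 = 0.0050000; payment = 65,500 × 0.0050000 / (1 − (1+0.0050000)^−180) = $552.73.
Monthly savings = $579.62 − $552.73 = $26.89.
Break-even = $300.00 / $26.89 = 11.16 → 12 months.

12 months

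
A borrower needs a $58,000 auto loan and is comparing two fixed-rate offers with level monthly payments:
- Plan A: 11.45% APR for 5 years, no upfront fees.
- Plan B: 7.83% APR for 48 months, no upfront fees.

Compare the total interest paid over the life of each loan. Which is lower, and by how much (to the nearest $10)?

Plan B by $8,700

Plan A: monthly rate = 11.45%/12 = 0.0095417; payment = 58,000 × 0.0095417 / (1 − (1+0.0095417)^−60) = $1,274.12.
Total interest on Plan A = 60 × $1,274.12 − $58,000 = $18,447.20.
Plan B: monthly rate = 7.83%/12 = 0.0065250; payment = 58,000 × 0.0065250 / (1 − (1+0.0065250)^−48) = $1,411.33.
Total interest on Plan B = 48 × $1,411.33 − $58,000 = $9,743.84.
Plan B is lower by $8,703.36.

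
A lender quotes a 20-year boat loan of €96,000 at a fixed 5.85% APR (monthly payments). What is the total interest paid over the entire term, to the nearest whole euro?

€67,078

At 5.85% the monthly rate is 0.0048750, so the payment is 96,000 × 0.0048750 / (1 − 1.0048750^−240) = €679.49.
Total paid = 240 × €679.49 = €163,077.60; interest = €163,077.60 − €96,000 = €67,077.60.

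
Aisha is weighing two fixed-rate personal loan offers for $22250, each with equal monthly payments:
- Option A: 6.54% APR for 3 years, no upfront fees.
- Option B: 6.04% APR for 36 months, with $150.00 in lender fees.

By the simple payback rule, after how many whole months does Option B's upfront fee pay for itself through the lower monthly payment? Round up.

30 months

Option A: monthly rate = 6.54%/12 = 0.0054500; payment = 22,250 × 0.0054500 / (1 − (1+0.0054500)^−36) = $682.35.
Option B: at 6.04% the monthly rate is 0.0050333, so the payment is 22,250 × 0.0050333 / (1 − 1.0050333^−36) = $677.29.
Monthly savings = $682.35 − $677.29 = $5.06.
Break-even = $150.00 / $5.06 = 29.64 → 30 months.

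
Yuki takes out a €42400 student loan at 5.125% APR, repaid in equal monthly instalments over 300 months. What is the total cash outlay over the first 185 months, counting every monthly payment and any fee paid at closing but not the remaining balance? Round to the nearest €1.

At 5.125% the monthly rate is 0.0042708, so the payment is 42,400 × 0.0042708 / (1 − 1.0042708^−300) = €250.96.
Total outlay = 185 × €250.96 = €46,427.60.

€46,428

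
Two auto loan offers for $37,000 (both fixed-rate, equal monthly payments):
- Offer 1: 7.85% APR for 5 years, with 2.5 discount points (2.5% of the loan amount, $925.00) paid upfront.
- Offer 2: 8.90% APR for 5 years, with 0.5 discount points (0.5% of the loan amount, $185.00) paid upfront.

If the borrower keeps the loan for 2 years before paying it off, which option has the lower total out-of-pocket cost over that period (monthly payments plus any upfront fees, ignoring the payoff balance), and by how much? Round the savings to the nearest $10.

Offer 2 by $290

Offer 1: at 7.85% the monthly rate is 0.0065417, so the payment is 37,000 × 0.0065417 / (1 − 1.0065417^−60) = $747.57.
Offer 2: monthly rate = 8.9%/12 = 0.0074167; payment = 37,000 × 0.0074167 / (1 − (1+0.0074167)^−60) = $766.26.
Over 24 months: Offer 1 costs 24 × $747.57 + $925.00 = $18,866.68; Offer 2 costs 24 × $766.26 + $185.00 = $18,575.24.
Offer 2 is cheaper by $18,866.68 − $18,575.24 = $291.44.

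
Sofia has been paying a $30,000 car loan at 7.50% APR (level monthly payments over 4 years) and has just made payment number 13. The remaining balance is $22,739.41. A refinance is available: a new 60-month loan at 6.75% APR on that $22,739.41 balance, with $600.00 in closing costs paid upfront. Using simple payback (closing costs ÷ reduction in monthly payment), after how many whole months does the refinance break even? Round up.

3 months

Current payment = 30,000 × 7.5%/12 / (1 − (1+0.0062500)^−48) = $725.37.
Refinanced payment = 22,739.41 × 0.0056250 / (1 − (1+0.0056250)^−60) = $447.59.
Monthly savings = $725.37 − $447.59 = $277.78.
Break-even = $600.00 / $277.78 = 2.16 → 3 months.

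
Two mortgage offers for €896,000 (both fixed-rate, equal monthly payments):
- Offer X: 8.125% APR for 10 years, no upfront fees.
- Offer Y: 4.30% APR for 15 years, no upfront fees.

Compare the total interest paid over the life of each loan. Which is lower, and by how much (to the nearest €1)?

Offer Y by €94,267

Offer X: at 8.125% the monthly rate is 0.0067708, so the payment is 896,000 × 0.0067708 / (1 − 1.0067708^−120) = €10,930.22.
Total interest on Offer X = 120 × €10,930.22 − €896,000 = €415,626.40.
Offer Y: monthly rate = 4.3%/12 = 0.0035833; payment = 896,000 × 0.0035833 / (1 − (1+0.0035833)^−180) = €6,763.11.
Total interest on Offer Y = 180 × €6,763.11 − €896,000 = €321,359.80.
Offer Y is lower by €94,266.60.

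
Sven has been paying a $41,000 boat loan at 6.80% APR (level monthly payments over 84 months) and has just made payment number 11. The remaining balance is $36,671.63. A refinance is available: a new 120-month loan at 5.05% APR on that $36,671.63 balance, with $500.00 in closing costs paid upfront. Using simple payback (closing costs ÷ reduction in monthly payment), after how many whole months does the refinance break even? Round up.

Current payment = 41,000 × 6.8%/12 / (1 − (1+0.0056667)^−84) = $614.80.
Refinanced payment = 36,671.63 × 0.0042083 / (1 − (1+0.0042083)^−120) = $389.86.
Monthly savings = $614.80 − $389.86 = $224.94.
Break-even = $500.00 / $224.94 = 2.22 → 3 months.

3 months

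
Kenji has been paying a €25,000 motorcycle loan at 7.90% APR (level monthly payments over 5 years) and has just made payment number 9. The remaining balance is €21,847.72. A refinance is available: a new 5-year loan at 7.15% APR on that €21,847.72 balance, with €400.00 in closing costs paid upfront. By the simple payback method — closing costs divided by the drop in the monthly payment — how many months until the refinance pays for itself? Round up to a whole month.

6 months

Current payment = 25,000 × 7.9%/12 / (1 − (1+0.0065833)^−60) = €505.71.
Refinanced payment = 21,847.72 × 0.0059583 / (1 − (1+0.0059583)^−60) = €434.16.
Monthly savings = €505.71 − €434.16 = €71.55.
Break-even = €400.00 / €71.55 = 5.59 → 6 months.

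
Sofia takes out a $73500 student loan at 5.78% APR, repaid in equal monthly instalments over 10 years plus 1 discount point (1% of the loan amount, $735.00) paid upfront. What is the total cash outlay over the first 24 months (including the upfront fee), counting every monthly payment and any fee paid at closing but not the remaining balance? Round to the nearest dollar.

$20,125

Monthly rate = 5.78%/12 = 0.0048167; payment = 73,500 × 0.0048167 / (1 − (1+0.0048167)^−120) = $807.90.
Total outlay = 24 × $807.90 + $735.00 = $20,124.60.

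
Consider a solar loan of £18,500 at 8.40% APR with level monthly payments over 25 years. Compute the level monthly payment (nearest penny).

£147.72

Monthly rate = 8.4%/12 = 0.0070000; payment = 18,500 × 0.0070000 / (1 − (1+0.0070000)^−300) = £147.72.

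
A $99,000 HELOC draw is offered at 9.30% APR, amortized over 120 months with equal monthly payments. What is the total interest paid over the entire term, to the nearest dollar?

$53,426

At 9.30% the monthly rate is 0.0077500, so the payment is 99,000 × 0.0077500 / (1 − 1.0077500^−120) = $1,270.22.
Total paid = 120 × $1,270.22 = $152,426.40; interest = $152,426.40 − $99,000 = $53,426.40.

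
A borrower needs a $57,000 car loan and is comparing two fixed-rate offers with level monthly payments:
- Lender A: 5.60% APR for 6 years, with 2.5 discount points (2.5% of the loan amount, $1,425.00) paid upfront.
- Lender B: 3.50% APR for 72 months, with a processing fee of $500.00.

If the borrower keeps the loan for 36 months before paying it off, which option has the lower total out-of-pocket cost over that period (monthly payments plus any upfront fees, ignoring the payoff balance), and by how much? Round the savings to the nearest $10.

Lender B by $2,910

Lender A: at 5.60% the monthly rate is 0.0046667, so the payment is 57,000 × 0.0046667 / (1 − 1.0046667^−72) = $933.93.
Lender B: at 3.50% the monthly rate is 0.0029167, so the payment is 57,000 × 0.0029167 / (1 − 1.0029167^−72) = $878.85.
Over 36 months: Lender A costs 36 × $933.93 + $1,425.00 = $35,046.48; Lender B costs 36 × $878.85 + $500.00 = $32,138.60.
Lender B is cheaper by $35,046.48 − $32,138.60 = $2,907.88.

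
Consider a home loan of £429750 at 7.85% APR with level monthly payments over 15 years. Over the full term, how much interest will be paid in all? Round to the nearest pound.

£302,812

Monthly rate = 7.85%/12 = 0.0065417; payment = 429,750 × 0.0065417 / (1 − (1+0.0065417)^−180) = £4,069.79.
Total paid = 180 × £4,069.79 = £732,562.20; interest = £732,562.20 − £429,750 = £302,812.20.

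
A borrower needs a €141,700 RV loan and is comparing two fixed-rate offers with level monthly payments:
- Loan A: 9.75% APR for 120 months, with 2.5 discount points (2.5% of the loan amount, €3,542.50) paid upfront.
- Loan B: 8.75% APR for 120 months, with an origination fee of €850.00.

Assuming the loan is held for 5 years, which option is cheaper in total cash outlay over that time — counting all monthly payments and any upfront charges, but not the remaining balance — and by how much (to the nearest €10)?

Loan B by €7,320

Loan A: monthly rate = 9.75%/12 = 0.0081250; payment = 141,700 × 0.0081250 / (1 − (1+0.0081250)^−120) = €1,853.01.
Loan B: at 8.75% the monthly rate is 0.0072917, so the payment is 141,700 × 0.0072917 / (1 − 1.0072917^−120) = €1,775.88.
Over 60 months: Loan A costs 60 × €1,853.01 + €3,542.50 = €114,723.10; Loan B costs 60 × €1,775.88 + €850.00 = €107,402.80.
Loan B is cheaper by €114,723.10 − €107,402.80 = €7,320.30.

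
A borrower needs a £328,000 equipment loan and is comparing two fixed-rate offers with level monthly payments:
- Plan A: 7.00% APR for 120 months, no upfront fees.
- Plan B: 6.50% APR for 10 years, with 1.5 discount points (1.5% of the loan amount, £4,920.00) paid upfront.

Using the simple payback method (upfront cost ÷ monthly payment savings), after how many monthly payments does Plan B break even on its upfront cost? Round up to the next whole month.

59 months

Plan A: monthly rate = 7%/12 = 0.0058333; payment = 328,000 × 0.0058333 / (1 − (1+0.0058333)^−120) = £3,808.36.
Plan B: monthly rate = 6.5%/12 = 0.0054167; payment = 328,000 × 0.0054167 / (1 − (1+0.0054167)^−120) = £3,724.37.
Monthly savings = £3,808.36 − £3,724.37 = £83.99.
Break-even = £4,920.00 / £83.99 = 58.58 → 59 months.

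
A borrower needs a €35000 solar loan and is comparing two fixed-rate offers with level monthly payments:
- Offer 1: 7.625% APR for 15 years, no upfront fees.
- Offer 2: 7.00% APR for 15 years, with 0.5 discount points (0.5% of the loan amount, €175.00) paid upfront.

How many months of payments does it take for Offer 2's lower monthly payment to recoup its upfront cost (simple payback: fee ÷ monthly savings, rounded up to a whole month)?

15 months

Offer 1: at 7.625% the monthly rate is 0.0063542, so the payment is 35,000 × 0.0063542 / (1 − 1.0063542^−180) = €326.95.
Offer 2: monthly rate = 7%/12 = 0.0058333; payment = 35,000 × 0.0058333 / (1 − (1+0.0058333)^−180) = €314.59.
Monthly savings = €326.95 − €314.59 = €12.36.
Break-even = €175.00 / €12.36 = 14.16 → 15 months.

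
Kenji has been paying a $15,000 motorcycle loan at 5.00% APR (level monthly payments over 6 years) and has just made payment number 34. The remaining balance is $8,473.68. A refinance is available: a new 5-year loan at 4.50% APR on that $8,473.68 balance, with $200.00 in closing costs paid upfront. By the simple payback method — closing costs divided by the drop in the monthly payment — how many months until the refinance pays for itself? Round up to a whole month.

3 months

Current payment = 15,000 × 5%/12 / (1 − (1+0.0041667)^−72) = $241.57.
Refinanced payment = 8,473.68 × 0.0037500 / (1 − (1+0.0037500)^−60) = $157.97.
Monthly savings = $241.57 − $157.97 = $83.60.
Break-even = $200.00 / $83.60 = 2.39 → 3 months.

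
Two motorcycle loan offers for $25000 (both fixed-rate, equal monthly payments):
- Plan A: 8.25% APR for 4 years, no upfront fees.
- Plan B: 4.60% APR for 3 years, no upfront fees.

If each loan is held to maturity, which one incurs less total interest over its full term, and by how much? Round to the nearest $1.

Plan B by $2,624

Plan A: at 8.25% the monthly rate is 0.0068750, so the payment is 25,000 × 0.0068750 / (1 − 1.0068750^−48) = $613.26.
Total interest on Plan A = 48 × $613.26 − $25,000 = $4,436.48.
Plan B: monthly rate = 4.6%/12 = 0.0038333; payment = 25,000 × 0.0038333 / (1 − (1+0.0038333)^−36) = $744.79.
Total interest on Plan B = 36 × $744.79 − $25,000 = $1,812.44.
Plan B is lower by $2,624.04.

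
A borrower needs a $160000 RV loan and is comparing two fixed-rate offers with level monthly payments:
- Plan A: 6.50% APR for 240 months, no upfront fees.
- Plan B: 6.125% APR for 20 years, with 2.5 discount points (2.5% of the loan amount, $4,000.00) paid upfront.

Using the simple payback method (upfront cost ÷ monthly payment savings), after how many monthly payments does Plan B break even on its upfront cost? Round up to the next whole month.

Plan A: monthly rate = 6.5%/12 = 0.0054167; payment = 160,000 × 0.0054167 / (1 − (1+0.0054167)^−240) = $1,192.92.
Plan B: monthly rate = 6.125%/12 = 0.0051042; payment = 160,000 × 0.0051042 / (1 − (1+0.0051042)^−240) = $1,157.86.
Monthly savings = $1,192.92 − $1,157.86 = $35.06.
Break-even = $4,000.00 / $35.06 = 114.09 → 115 months.

115 months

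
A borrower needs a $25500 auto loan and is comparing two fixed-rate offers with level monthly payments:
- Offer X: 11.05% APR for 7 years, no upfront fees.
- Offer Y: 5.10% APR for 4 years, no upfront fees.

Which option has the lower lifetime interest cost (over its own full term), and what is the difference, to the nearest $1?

Offer Y by $8,489

Offer X: at 11.05% the monthly rate is 0.0092083, so the payment is 25,500 × 0.0092083 / (1 − 1.0092083^−84) = $437.29.
Total interest on Offer X = 84 × $437.29 − $25,500 = $11,232.36.
Offer Y: monthly rate = 5.1%/12 = 0.0042500; payment = 25,500 × 0.0042500 / (1 − (1+0.0042500)^−48) = $588.40.
Total interest on Offer Y = 48 × $588.40 − $25,500 = $2,743.20.
Offer Y is lower by $8,489.16.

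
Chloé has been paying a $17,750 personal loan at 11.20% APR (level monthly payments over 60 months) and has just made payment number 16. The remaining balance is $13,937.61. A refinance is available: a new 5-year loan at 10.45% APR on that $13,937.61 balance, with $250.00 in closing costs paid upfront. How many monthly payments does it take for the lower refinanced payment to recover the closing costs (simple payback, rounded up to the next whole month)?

3 months

Current payment = 17,750 × 11.2%/12 / (1 − (1+0.0093333)^−60) = $387.70.
Refinanced payment = 13,937.61 × 0.0087083 / (1 − (1+0.0087083)^−60) = $299.23.
Monthly savings = $387.70 − $299.23 = $88.47.
Break-even = $250.00 / $88.47 = 2.83 → 3 months.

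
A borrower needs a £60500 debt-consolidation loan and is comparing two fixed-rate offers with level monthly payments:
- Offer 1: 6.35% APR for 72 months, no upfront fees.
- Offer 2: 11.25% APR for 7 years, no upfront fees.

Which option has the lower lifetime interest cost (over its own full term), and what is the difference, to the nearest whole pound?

Offer 1 by £14,772

Offer 1: at 6.35% the monthly rate is 0.0052917, so the payment is 60,500 × 0.0052917 / (1 − 1.0052917^−72) = £1,012.69.
Total interest on Offer 1 = 72 × £1,012.69 − £60,500 = £12,413.68.
Offer 2: monthly rate = 11.25%/12 = 0.0093750; payment = 60,500 × 0.0093750 / (1 − (1+0.0093750)^−84) = £1,043.88.
Total interest on Offer 2 = 84 × £1,043.88 − £60,500 = £27,185.92.
Offer 1 is lower by £14,772.24.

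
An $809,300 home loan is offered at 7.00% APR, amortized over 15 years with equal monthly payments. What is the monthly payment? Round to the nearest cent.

$7,274.22

Monthly rate = 7%/12 = 0.0058333; payment = 809,300 × 0.0058333 / (1 − (1+0.0058333)^−180) = $7,274.22.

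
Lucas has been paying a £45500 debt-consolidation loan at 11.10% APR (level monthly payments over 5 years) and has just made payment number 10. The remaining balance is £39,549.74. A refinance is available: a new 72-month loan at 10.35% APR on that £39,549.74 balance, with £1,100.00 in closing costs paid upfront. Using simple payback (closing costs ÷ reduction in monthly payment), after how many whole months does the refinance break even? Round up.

Current payment = 45,500 × 11.1%/12 / (1 − (1+0.0092500)^−60) = £991.55.
Refinanced payment = 39,549.74 × 0.0086250 / (1 − (1+0.0086250)^−72) = £739.69.
Monthly savings = £991.55 − £739.69 = £251.86.
Break-even = £1,100.00 / £251.86 = 4.37 → 5 months.

5 months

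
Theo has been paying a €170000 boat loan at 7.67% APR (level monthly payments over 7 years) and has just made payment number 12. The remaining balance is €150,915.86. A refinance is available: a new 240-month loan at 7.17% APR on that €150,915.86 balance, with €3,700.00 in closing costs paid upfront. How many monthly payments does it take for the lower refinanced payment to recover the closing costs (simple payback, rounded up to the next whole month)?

Current payment = 170,000 × 7.67%/12 / (1 − (1+0.0063917)^−84) = €2,621.79.
Refinanced payment = 150,915.86 × 0.0059750 / (1 − (1+0.0059750)^−240) = €1,185.50.
Monthly savings = €2,621.79 − €1,185.50 = €1,436.29.
Break-even = €3,700.00 / €1,436.29 = 2.58 → 3 months.

3 months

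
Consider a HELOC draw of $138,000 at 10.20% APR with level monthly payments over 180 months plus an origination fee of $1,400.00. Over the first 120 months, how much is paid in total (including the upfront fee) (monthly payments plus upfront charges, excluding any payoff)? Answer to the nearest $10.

Monthly rate = 10.2%/12 = 0.0085000; payment = 138,000 × 0.0085000 / (1 − (1+0.0085000)^−180) = $1,499.89.
Total outlay = 120 × $1,499.89 + $1,400.00 = $181,386.80.

$181,390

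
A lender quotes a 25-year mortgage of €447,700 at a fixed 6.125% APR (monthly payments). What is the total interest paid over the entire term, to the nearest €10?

€427,950

Monthly rate = 6.125%/12 = 0.0051042; payment = 447,700 × 0.0051042 / (1 − (1+0.0051042)^−300) = €2,918.84.
Total paid = 300 × €2,918.84 = €875,652.00; interest = €875,652.00 − €447,700 = €427,952.00.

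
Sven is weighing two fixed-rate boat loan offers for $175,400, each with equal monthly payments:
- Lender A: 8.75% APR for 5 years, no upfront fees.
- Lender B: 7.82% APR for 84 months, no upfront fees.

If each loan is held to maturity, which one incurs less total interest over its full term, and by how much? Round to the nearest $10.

Lender A by $11,140

Lender A: monthly rate = 8.75%/12 = 0.0072917; payment = 175,400 × 0.0072917 / (1 − (1+0.0072917)^−60) = $3,619.77.
Total interest on Lender A = 60 × $3,619.77 − $175,400 = $41,786.20.
Lender B: at 7.82% the monthly rate is 0.0065167, so the payment is 175,400 × 0.0065167 / (1 − 1.0065167^−84) = $2,718.12.
Total interest on Lender B = 84 × $2,718.12 − $175,400 = $52,922.08.
Lender A is lower by $11,135.88.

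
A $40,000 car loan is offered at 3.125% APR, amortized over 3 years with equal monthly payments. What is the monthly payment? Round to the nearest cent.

$1,165.45

At 3.125% the monthly rate is 0.0026042, so the payment is 40,000 × 0.0026042 / (1 − 1.0026042^−36) = $1,165.45.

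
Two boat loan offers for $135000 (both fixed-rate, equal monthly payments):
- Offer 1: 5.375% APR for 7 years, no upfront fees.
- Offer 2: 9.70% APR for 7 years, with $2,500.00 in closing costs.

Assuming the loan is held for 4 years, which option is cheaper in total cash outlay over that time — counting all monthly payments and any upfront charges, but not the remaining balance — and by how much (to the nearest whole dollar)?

Offer 1 by $16,340

Offer 1: at 5.375% the monthly rate is 0.0044792, so the payment is 135,000 × 0.0044792 / (1 − 1.0044792^−84) = $1,931.96.
Offer 2: monthly rate = 9.7%/12 = 0.0080833; payment = 135,000 × 0.0080833 / (1 − (1+0.0080833)^−84) = $2,220.29.
Over 48 months: Offer 1 costs 48 × $1,931.96 = $92,734.08; Offer 2 costs 48 × $2,220.29 + $2,500.00 = $109,073.92.
Offer 1 is cheaper by $109,073.92 − $92,734.08 = $16,339.84.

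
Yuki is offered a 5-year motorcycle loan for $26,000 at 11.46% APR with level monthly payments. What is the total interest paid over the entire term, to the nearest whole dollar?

$8,277

Monthly rate = 11.46%/12 = 0.0095500; payment = 26,000 × 0.0095500 / (1 − (1+0.0095500)^−60) = $571.29.
Total paid = 60 × $571.29 = $34,277.40; interest = $34,277.40 − $26,000 = $8,277.40.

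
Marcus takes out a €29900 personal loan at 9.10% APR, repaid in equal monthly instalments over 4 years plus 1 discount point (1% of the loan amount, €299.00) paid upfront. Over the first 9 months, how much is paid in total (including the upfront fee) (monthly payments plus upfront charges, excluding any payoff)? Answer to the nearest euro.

At 9.10% the monthly rate is 0.0075833, so the payment is 29,900 × 0.0075833 / (1 − 1.0075833^−48) = €745.48.
Total outlay = 9 × €745.48 + €299.00 = €7,008.32.

€7,008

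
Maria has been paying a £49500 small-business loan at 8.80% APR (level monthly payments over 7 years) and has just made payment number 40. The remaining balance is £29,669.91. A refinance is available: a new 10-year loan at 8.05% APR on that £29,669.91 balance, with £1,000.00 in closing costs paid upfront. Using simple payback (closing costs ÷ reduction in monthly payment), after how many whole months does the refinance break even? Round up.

Current payment = 49,500 × 8.8%/12 / (1 − (1+0.0073333)^−84) = £791.39.
Refinanced payment = 29,669.91 × 0.0067083 / (1 − (1+0.0067083)^−120) = £360.76.
Monthly savings = £791.39 − £360.76 = £430.63.
Break-even = £1,000.00 / £430.63 = 2.32 → 3 months.

3 months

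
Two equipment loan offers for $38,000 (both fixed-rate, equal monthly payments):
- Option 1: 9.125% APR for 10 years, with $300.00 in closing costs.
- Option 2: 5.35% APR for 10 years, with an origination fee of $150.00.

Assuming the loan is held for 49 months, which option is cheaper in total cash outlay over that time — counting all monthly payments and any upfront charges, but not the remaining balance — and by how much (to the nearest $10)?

Option 1: at 9.125% the monthly rate is 0.0076042, so the payment is 38,000 × 0.0076042 / (1 − 1.0076042^−120) = $483.94.
Option 2: monthly rate = 5.35%/12 = 0.0044583; payment = 38,000 × 0.0044583 / (1 − (1+0.0044583)^−120) = $409.58.
Over 49 months: Option 1 costs 49 × $483.94 + $300.00 = $24,013.06; Option 2 costs 49 × $409.58 + $150.00 = $20,219.42.
Option 2 is cheaper by $24,013.06 − $20,219.42 = $3,793.64.

Option 2 by $3,790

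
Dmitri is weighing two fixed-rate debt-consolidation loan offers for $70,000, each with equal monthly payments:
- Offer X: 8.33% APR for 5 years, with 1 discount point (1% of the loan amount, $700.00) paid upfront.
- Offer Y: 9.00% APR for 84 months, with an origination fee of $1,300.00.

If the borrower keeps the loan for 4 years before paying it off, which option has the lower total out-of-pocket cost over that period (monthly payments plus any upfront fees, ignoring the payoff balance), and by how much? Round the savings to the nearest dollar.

Offer Y by $14,001

Offer X: monthly rate = 8.33%/12 = 0.0069417; payment = 70,000 × 0.0069417 / (1 − (1+0.0069417)^−60) = $1,430.43.
Offer Y: at 9.00% the monthly rate is 0.0075000, so the payment is 70,000 × 0.0075000 / (1 − 1.0075000^−84) = $1,126.24.
Over 48 months: Offer X costs 48 × $1,430.43 + $700.00 = $69,360.64; Offer Y costs 48 × $1,126.24 + $1,300.00 = $55,359.52.
Offer Y is cheaper by $69,360.64 − $55,359.52 = $14,001.12.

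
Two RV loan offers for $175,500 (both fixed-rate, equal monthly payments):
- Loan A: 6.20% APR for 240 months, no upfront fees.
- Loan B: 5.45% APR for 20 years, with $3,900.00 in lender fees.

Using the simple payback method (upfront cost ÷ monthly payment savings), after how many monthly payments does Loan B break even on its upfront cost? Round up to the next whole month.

52 months

Loan A: monthly rate = 6.2%/12 = 0.0051667; payment = 175,500 × 0.0051667 / (1 − (1+0.0051667)^−240) = $1,277.67.
Loan B: monthly rate = 5.45%/12 = 0.0045417; payment = 175,500 × 0.0045417 / (1 − (1+0.0045417)^−240) = $1,202.29.
Monthly savings = $1,277.67 − $1,202.29 = $75.38.
Break-even = $3,900.00 / $75.38 = 51.74 → 52 months.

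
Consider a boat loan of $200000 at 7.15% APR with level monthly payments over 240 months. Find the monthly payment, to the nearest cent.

$1,568.66

At 7.15% the monthly rate is 0.0059583, so the payment is 200,000 × 0.0059583 / (1 − 1.0059583^−240) = $1,568.66.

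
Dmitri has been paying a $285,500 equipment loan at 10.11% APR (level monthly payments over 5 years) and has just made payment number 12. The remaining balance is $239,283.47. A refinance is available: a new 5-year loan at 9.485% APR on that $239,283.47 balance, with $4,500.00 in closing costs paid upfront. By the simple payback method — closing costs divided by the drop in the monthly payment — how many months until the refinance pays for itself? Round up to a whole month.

Current payment = 285,500 × 10.11%/12 / (1 − (1+0.0084250)^−60) = $6,081.50.
Refinanced payment = 239,283.47 × 0.0079042 / (1 − (1+0.0079042)^−60) = $5,023.64.
Monthly savings = $6,081.50 − $5,023.64 = $1,057.86.
Break-even = $4,500.00 / $1,057.86 = 4.25 → 5 months.

5 months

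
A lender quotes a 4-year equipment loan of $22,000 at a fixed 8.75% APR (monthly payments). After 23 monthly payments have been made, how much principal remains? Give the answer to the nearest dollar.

With monthly rate i = 8.75%/12 = 0.0072917, the balance after k of n payments is P · [(1+i)^n − (1+i)^k] / [(1+i)^n − 1].
(1+0.0072917)^48 = 1.41726666 and (1+0.0072917)^23 = 1.18187227, so the balance is 22,000 × (1.41726666 − 1.18187227) / (1.41726666 − 1) = $12,410.95.

$12,411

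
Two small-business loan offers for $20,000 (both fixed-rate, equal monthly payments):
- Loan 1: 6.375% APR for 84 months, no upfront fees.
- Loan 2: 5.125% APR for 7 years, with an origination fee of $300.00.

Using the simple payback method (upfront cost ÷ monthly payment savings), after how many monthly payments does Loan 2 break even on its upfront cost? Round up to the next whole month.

26 months

Loan 1: at 6.375% the monthly rate is 0.0053125, so the payment is 20,000 × 0.0053125 / (1 − 1.0053125^−84) = $295.78.
Loan 2: at 5.125% the monthly rate is 0.0042708, so the payment is 20,000 × 0.0042708 / (1 − 1.0042708^−84) = $283.85.
Monthly savings = $295.78 − $283.85 = $11.93.
Break-even = $300.00 / $11.93 = 25.15 → 26 months.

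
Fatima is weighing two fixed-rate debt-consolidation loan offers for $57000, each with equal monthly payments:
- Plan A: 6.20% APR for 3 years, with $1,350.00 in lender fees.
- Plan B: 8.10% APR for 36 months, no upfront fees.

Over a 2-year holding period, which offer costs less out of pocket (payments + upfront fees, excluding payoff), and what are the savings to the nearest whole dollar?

Plan A: at 6.20% the monthly rate is 0.0051667, so the payment is 57,000 × 0.0051667 / (1 − 1.0051667^−36) = $1,739.22.
Plan B: monthly rate = 8.1%/12 = 0.0067500; payment = 57,000 × 0.0067500 / (1 − (1+0.0067500)^−36) = $1,788.80.
Over 24 months: Plan A costs 24 × $1,739.22 + $1,350.00 = $43,091.28; Plan B costs 24 × $1,788.80 = $42,931.20.
Plan B is cheaper by $43,091.28 − $42,931.20 = $160.08.

Plan B by $160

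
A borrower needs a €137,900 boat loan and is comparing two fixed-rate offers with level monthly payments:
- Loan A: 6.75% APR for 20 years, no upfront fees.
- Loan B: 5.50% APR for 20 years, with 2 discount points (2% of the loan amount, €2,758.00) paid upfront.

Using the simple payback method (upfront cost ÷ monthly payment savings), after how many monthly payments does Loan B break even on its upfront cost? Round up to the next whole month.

Loan A: at 6.75% the monthly rate is 0.0056250, so the payment is 137,900 × 0.0056250 / (1 − 1.0056250^−240) = €1,048.54.
Loan B: at 5.50% the monthly rate is 0.0045833, so the payment is 137,900 × 0.0045833 / (1 − 1.0045833^−240) = €948.60.
Monthly savings = €1,048.54 − €948.60 = €99.94.
Break-even = €2,758.00 / €99.94 = 27.60 → 28 months.

28 months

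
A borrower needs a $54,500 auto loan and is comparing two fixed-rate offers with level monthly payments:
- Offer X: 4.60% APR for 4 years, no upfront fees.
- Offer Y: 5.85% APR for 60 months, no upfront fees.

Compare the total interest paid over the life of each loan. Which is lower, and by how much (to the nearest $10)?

Offer X: at 4.60% the monthly rate is 0.0038333, so the payment is 54,500 × 0.0038333 / (1 − 1.0038333^−48) = $1,245.25.
Total interest on Offer X = 48 × $1,245.25 − $54,500 = $5,272.00.
Offer Y: at 5.85% the monthly rate is 0.0048750, so the payment is 54,500 × 0.0048750 / (1 − 1.0048750^−60) = $1,049.84.
Total interest on Offer Y = 60 × $1,049.84 − $54,500 = $8,490.40.
Offer X is lower by $3,218.40.

Offer X by $3,220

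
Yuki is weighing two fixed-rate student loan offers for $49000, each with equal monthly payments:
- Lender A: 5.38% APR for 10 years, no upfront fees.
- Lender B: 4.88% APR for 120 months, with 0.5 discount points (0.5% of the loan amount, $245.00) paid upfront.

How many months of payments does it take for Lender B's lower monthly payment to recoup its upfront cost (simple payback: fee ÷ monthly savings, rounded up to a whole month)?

Lender A: at 5.38% the monthly rate is 0.0044833, so the payment is 49,000 × 0.0044833 / (1 − 1.0044833^−120) = $528.87.
Lender B: at 4.88% the monthly rate is 0.0040667, so the payment is 49,000 × 0.0040667 / (1 − 1.0040667^−120) = $516.85.
Monthly savings = $528.87 − $516.85 = $12.02.
Break-even = $245.00 / $12.02 = 20.38 → 21 months.

21 months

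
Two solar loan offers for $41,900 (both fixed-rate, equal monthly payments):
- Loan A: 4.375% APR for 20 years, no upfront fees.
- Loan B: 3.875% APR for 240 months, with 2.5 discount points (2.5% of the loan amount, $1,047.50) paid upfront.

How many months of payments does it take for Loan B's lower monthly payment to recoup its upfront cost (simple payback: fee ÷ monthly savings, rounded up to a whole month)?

Loan A: monthly rate = 4.375%/12 = 0.0036458; payment = 41,900 × 0.0036458 / (1 − (1+0.0036458)^−240) = $262.26.
Loan B: monthly rate = 3.875%/12 = 0.0032292; payment = 41,900 × 0.0032292 / (1 − (1+0.0032292)^−240) = $251.15.
Monthly savings = $262.26 − $251.15 = $11.11.
Break-even = $1,047.50 / $11.11 = 94.28 → 95 months.

95 months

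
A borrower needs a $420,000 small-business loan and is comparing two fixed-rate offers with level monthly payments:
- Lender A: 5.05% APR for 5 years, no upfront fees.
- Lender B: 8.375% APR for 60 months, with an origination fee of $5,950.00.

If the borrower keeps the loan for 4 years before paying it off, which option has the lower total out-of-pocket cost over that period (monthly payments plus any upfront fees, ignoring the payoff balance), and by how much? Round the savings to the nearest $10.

Lender A: monthly rate = 5.05%/12 = 0.0042083; payment = 420,000 × 0.0042083 / (1 − (1+0.0042083)^−60) = $7,935.54.
Lender B: at 8.375% the monthly rate is 0.0069792, so the payment is 420,000 × 0.0069792 / (1 − 1.0069792^−60) = $8,591.66.
Over 48 months: Lender A costs 48 × $7,935.54 = $380,905.92; Lender B costs 48 × $8,591.66 + $5,950.00 = $418,349.68.
Lender A is cheaper by $418,349.68 − $380,905.92 = $37,443.76.

Lender A by $37,440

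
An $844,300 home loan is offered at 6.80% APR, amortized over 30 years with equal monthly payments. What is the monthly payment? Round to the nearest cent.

$5,504.20

At 6.80% the monthly rate is 0.0056667, so the payment is 844,300 × 0.0056667 / (1 − 1.0056667^−360) = $5,504.20.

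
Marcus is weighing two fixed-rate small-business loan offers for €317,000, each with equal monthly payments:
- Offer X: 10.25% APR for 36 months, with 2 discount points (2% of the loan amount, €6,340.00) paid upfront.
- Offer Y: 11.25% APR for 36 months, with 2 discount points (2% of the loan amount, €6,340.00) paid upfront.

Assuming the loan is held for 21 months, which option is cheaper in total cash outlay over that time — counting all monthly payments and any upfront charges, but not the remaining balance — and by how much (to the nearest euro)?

Offer X by €3,146

Offer X: monthly rate = 10.25%/12 = 0.0085417; payment = 317,000 × 0.0085417 / (1 − (1+0.0085417)^−36) = €10,265.95.
Offer Y: monthly rate = 11.25%/12 = 0.0093750; payment = 317,000 × 0.0093750 / (1 − (1+0.0093750)^−36) = €10,415.74.
Over 21 months: Offer X costs 21 × €10,265.95 + €6,340.00 = €221,924.95; Offer Y costs 21 × €10,415.74 + €6,340.00 = €225,070.54.
Offer X is cheaper by €225,070.54 − €221,924.95 = €3,145.59.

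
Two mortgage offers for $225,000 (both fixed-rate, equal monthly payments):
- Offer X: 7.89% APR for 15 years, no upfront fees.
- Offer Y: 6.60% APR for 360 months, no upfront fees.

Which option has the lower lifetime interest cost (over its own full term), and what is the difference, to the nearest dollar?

Offer X: at 7.89% the monthly rate is 0.0065750, so the payment is 225,000 × 0.0065750 / (1 − 1.0065750^−180) = $2,135.95.
Total interest on Offer X = 180 × $2,135.95 − $225,000 = $159,471.00.
Offer Y: at 6.60% the monthly rate is 0.0055000, so the payment is 225,000 × 0.0055000 / (1 − 1.0055000^−360) = $1,436.98.
Total interest on Offer Y = 360 × $1,436.98 − $225,000 = $292,312.80.
Offer X is lower by $132,841.80.

Offer X by $132,842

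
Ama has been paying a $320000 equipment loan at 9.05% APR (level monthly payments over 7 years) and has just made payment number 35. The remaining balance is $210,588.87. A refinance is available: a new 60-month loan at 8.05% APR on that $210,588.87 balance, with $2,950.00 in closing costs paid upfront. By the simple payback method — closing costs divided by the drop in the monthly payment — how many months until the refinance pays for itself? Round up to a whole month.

4 months

Current payment = 320,000 × 9.05%/12 / (1 − (1+0.0075417)^−84) = $5,156.63.
Refinanced payment = 210,588.87 × 0.0067083 / (1 − (1+0.0067083)^−60) = $4,275.02.
Monthly savings = $5,156.63 − $4,275.02 = $881.61.
Break-even = $2,950.00 / $881.61 = 3.35 → 4 months.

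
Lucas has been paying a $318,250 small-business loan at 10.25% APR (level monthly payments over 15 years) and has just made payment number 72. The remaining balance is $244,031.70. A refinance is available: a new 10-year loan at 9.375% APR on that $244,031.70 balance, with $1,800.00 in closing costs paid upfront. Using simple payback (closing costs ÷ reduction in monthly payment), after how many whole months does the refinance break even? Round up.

Current payment = 318,250 × 10.25%/12 / (1 − (1+0.0085417)^−180) = $3,468.77.
Refinanced payment = 244,031.70 × 0.0078125 / (1 − (1+0.0078125)^−120) = $3,141.03.
Monthly savings = $3,468.77 − $3,141.03 = $327.74.
Break-even = $1,800.00 / $327.74 = 5.49 → 6 months.

6 months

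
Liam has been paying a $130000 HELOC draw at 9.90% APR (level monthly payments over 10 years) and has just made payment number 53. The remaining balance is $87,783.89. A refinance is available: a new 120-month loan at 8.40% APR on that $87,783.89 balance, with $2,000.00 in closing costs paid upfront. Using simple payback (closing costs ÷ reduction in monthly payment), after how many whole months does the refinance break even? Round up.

4 months

Current payment = 130,000 × 9.9%/12 / (1 − (1+0.0082500)^−120) = $1,710.77.
Refinanced payment = 87,783.89 × 0.0070000 / (1 − (1+0.0070000)^−120) = $1,083.71.
Monthly savings = $1,710.77 − $1,083.71 = $627.06.
Break-even = $2,000.00 / $627.06 = 3.19 → 4 months.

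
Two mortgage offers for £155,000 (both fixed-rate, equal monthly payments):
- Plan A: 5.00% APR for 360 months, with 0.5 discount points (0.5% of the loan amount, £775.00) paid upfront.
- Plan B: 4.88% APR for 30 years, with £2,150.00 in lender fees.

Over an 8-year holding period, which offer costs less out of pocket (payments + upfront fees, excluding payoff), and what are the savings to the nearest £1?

Plan A by £287

Plan A: monthly rate = 5%/12 = 0.0041667; payment = 155,000 × 0.0041667 / (1 − (1+0.0041667)^−360) = £832.07.
Plan B: monthly rate = 4.88%/12 = 0.0040667; payment = 155,000 × 0.0040667 / (1 − (1+0.0040667)^−360) = £820.74.
Over 96 months: Plan A costs 96 × £832.07 + £775.00 = £80,653.72; Plan B costs 96 × £820.74 + £2,150.00 = £80,941.04.
Plan A is cheaper by £80,941.04 − £80,653.72 = £287.32.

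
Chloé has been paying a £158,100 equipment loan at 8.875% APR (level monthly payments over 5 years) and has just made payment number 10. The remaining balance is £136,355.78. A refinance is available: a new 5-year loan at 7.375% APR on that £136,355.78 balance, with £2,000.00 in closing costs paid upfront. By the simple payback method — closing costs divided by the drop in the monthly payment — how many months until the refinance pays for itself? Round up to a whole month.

4 months

Current payment = 158,100 × 8.875%/12 / (1 − (1+0.0073958)^−60) = £3,272.31.
Refinanced payment = 136,355.78 × 0.0061458 / (1 − (1+0.0061458)^−60) = £2,724.20.
Monthly savings = £3,272.31 − £2,724.20 = £548.11.
Break-even = £2,000.00 / £548.11 = 3.65 → 4 months.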